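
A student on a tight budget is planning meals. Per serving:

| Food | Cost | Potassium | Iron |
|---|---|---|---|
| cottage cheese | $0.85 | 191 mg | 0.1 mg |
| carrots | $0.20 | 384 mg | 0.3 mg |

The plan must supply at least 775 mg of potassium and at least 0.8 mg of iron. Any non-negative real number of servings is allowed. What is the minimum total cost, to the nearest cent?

$0.53

Compare the cost at each extreme point of the feasible region.
cottage cheese only: max(775/191, 0.8/0.1) = 8 servings → $6.80.
carrots only: max(775/384, 0.8/0.3) = 2.667 servings → $0.53.
cottage cheese + carrots with both targets exact would need a negative amount; discard.
The minimum over all feasible corners is $0.53.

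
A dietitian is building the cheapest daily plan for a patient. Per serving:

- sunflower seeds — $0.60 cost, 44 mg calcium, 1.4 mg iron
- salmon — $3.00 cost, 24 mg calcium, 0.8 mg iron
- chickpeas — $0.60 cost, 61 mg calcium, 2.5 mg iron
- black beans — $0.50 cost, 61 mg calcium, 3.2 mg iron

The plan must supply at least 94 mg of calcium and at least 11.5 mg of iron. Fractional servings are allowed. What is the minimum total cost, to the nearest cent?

$1.80

sunflower seeds only: max(94/44, 11.5/1.4) = 8.214 servings → $4.93.
salmon only: max(94/24, 11.5/0.8) = 14.38 servings → $43.12.
chickpeas only: max(94/61, 11.5/2.5) = 4.6 servings → $2.76.
black beans only: max(94/61, 11.5/3.2) = 3.594 servings → $1.80.
sunflower seeds + salmon: intersection lies outside the first quadrant.
sunflower seeds + chickpeas: the both-tight solution has a negative serving — not a feasible corner.
sunflower seeds + black beans: intersection lies outside the first quadrant.
salmon + chickpeas: the both-tight solution has a negative serving — not a feasible corner.
salmon + black beans with both targets exact would need a negative amount; discard.
chickpeas + black beans with both targets exact would need a negative amount; discard.
So the least-cost plan costs $1.80.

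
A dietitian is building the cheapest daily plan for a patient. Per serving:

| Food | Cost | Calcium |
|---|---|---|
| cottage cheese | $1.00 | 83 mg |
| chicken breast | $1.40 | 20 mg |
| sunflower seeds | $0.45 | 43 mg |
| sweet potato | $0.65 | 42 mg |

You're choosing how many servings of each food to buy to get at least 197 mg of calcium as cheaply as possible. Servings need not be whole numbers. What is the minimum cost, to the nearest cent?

Cost per mg of calcium: sunflower seeds $0.0105, cottage cheese $0.0120, sweet potato $0.0155, chicken breast $0.0700.
With no serving limits, use only sunflower seeds: 197 mg / 43 mg = 4.581 servings × $0.45 = $2.06.

$2.06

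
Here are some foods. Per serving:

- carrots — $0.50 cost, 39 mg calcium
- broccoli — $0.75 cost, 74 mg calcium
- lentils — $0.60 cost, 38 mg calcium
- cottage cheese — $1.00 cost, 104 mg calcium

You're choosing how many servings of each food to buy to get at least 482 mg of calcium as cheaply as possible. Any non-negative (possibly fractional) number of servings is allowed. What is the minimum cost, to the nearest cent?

$4.63

Cost per mg of calcium: cottage cheese $0.0096, broccoli $0.0101, carrots $0.0128, lentils $0.0158.
With no serving limits, use only cottage cheese: 482 mg / 104 mg = 4.635 servings × $1.00 = $4.63.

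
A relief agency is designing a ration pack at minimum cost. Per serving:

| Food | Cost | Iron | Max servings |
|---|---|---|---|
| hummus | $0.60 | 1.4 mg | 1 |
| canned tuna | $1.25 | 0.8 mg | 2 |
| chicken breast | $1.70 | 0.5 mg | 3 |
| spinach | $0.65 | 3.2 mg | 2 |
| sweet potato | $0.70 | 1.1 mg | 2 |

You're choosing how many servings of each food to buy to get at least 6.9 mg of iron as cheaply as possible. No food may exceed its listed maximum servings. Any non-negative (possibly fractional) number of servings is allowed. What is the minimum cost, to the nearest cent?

Cost per mg of iron: spinach $0.2031, hummus $0.4286, sweet potato $0.6364, canned tuna $1.5625, chicken breast $3.4000.
Take 2 servings of spinach: +6.4 mg iron for $1.30 (total $1.30, still need 0.5 mg).
Take 0.3571 servings of hummus: +0.5 mg iron for $0.21 (total $1.51, still need 0.0 mg).
Filling from the cheapest source first is optimal under one linear minimum: $1.51.

$1.51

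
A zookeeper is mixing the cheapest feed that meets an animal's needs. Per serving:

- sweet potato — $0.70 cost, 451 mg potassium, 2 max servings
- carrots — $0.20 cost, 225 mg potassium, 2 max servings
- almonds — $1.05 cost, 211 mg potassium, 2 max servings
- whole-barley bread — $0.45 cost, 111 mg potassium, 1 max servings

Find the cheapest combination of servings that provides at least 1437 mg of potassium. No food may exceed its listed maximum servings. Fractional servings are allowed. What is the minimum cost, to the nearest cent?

$2.14

Cost per mg of potassium: carrots $0.0009, sweet potato $0.0016, whole-barley bread $0.0041, almonds $0.0050.
Take 2 servings of carrots: +450.0 mg potassium for $0.40 (total $0.40, still need 987.0 mg).
Take 2 servings of sweet potato: +902.0 mg potassium for $1.40 (total $1.80, still need 85.0 mg).
Take 0.7658 servings of whole-barley bread: +85.0 mg potassium for $0.34 (total $2.14, still need 0.0 mg).
Filling from the cheapest source first is optimal under one linear minimum: $2.14.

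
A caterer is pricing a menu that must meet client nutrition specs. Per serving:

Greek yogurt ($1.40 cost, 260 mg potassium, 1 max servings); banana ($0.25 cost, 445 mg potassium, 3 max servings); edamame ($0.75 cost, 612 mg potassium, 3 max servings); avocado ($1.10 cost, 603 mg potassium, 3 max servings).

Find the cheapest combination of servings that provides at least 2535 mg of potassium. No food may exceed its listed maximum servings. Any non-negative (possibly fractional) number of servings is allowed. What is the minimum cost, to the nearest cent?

$2.22

Cost per mg of potassium: banana $0.0006, edamame $0.0012, avocado $0.0018, Greek yogurt $0.0054.
Take 3 servings of banana: +1335.0 mg potassium for $0.75 (total $0.75, still need 1200.0 mg).
Take 1.961 servings of edamame: +1200.0 mg potassium for $1.47 (total $2.22, still need 0.0 mg).
Filling from the cheapest source first is optimal under one linear minimum: $2.22.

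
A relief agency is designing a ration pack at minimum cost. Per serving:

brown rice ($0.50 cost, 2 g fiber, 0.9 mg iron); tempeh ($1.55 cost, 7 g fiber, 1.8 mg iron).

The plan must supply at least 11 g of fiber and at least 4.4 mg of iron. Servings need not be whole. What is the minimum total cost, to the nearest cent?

$2.67

A basic optimal solution has at most two foods positive. Try each food alone and each pair with both targets met exactly.
brown rice only: max(11/2, 4.4/0.9) = 5.5 servings → $2.75.
tempeh only: max(11/7, 4.4/1.8) = 2.444 servings → $3.79.
brown rice + tempeh with both tight: 4.074 servings and 0.4074 servings → $2.67.
Cheapest feasible corner: $2.67.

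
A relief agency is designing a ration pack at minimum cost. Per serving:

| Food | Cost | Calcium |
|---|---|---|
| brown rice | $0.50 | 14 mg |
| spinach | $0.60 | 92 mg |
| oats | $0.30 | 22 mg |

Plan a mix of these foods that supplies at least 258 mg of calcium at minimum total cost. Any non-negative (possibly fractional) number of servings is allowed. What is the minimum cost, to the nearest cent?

Cost per mg of calcium: spinach $0.0065, oats $0.0136, brown rice $0.0357.
With no serving limits, use only spinach: 258 mg / 92 mg = 2.804 servings × $0.60 = $1.68.

$1.68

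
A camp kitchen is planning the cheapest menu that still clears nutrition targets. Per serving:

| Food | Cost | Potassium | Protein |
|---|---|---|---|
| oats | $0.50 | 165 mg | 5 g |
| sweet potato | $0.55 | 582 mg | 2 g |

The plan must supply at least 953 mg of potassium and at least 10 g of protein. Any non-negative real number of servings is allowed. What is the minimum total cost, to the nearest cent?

$1.42

Check every corner: each single food scaled to meet both minima, and each pair solved so both constraints bind.
oats only: max(953/165, 10/5) = 5.776 servings → $2.89.
sweet potato only: max(953/582, 10/2) = 5 servings → $2.75.
oats + sweet potato with both tight: 1.517 servings and 1.207 servings → $1.42.
The minimum over all feasible corners is $1.42.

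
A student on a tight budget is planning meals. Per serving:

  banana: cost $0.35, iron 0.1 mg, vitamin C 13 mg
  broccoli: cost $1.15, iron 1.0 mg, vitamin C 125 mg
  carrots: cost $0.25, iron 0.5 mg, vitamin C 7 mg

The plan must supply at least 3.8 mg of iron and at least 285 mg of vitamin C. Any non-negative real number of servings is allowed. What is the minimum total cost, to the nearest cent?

For a min-cost LP with two ≥-constraints, a basic feasible solution has at most two positive variables.
banana only: max(3.8/0.1, 285/13) = 38 servings → $13.30.
broccoli only: max(3.8/1.0, 285/125) = 3.8 servings → $4.37.
carrots only: max(3.8/0.5, 285/7) = 40.71 servings → $10.18.
banana + broccoli with both targets exact would need a negative amount; discard.
banana + carrots with both tight: 19.98 servings and 3.603 servings → $7.89.
broccoli + carrots with both tight: 2.088 servings and 3.423 servings → $3.26.
So the least-cost plan costs $3.26.

$3.26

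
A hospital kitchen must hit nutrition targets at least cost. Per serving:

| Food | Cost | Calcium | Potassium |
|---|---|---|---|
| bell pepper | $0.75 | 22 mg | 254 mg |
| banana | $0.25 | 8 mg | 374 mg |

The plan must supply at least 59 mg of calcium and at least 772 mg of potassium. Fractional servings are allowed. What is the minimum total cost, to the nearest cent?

Compare the cost at each extreme point of the feasible region.
bell pepper only: max(59/22, 772/254) = 3.039 servings → $2.28.
banana only: max(59/8, 772/374) = 7.375 servings → $1.84.
bell pepper + banana with both tight: 2.565 servings and 0.3225 servings → $2.00.
The minimum over all feasible corners is $1.84.

$1.84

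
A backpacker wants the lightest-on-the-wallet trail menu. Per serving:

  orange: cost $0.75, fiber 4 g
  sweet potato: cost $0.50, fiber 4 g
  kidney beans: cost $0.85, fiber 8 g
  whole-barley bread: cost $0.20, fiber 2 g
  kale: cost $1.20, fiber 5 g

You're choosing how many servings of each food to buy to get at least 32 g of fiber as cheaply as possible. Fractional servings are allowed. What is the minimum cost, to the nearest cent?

Cost per g of fiber: whole-barley bread $0.1000, kidney beans $0.1062, sweet potato $0.1250, orange $0.1875, kale $0.2400.
With no serving limits, use only whole-barley bread: 32 g / 2 g = 16 servings × $0.20 = $3.20.

$3.20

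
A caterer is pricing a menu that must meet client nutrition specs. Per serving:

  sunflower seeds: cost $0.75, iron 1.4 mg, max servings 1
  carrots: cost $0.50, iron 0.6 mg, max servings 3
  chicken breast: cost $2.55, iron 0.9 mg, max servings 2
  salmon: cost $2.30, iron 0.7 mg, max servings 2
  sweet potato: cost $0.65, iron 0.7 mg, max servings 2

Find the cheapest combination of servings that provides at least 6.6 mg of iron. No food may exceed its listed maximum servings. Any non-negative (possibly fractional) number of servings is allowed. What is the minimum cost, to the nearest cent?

Cost per mg of iron: sunflower seeds $0.5357, carrots $0.8333, sweet potato $0.9286, chicken breast $2.8333, salmon $3.2857.
Take 1 serving of sunflower seeds: +1.4 mg iron for $0.75 (total $0.75, still need 5.2 mg).
Take 3 servings of carrots: +1.8 mg iron for $1.50 (total $2.25, still need 3.4 mg).
Take 2 servings of sweet potato: +1.4 mg iron for $1.30 (total $3.55, still need 2.0 mg).
Take 2 servings of chicken breast: +1.8 mg iron for $5.10 (total $8.65, still need 0.2 mg).
Take 0.2857 servings of salmon: +0.2 mg iron for $0.66 (total $9.31, still need 0.0 mg).
Greedy by cheapest-per-mg is optimal for a single linear constraint, so the minimum cost is $9.31.

$9.31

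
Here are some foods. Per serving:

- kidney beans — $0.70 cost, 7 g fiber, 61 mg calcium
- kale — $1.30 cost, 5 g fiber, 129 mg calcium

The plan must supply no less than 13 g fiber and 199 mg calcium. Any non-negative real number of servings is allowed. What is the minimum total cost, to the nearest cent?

A basic optimal solution has at most two foods positive. Try each food alone and each pair with both targets met exactly.
kidney beans only: max(13/7, 199/61) = 3.262 servings → $2.28.
kale only: max(13/5, 199/129) = 2.6 servings → $3.38.
kidney beans + kale with both tight: 1.14 servings and 1.003 servings → $2.10.
Cheapest feasible corner: $2.10.

$2.10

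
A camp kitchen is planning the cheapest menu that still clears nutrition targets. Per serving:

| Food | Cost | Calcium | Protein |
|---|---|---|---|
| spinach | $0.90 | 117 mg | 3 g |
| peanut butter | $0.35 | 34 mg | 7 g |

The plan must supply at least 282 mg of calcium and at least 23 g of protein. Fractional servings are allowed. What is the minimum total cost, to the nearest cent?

spinach only: max(282/117, 23/3) = 7.667 servings → $6.90.
peanut butter only: max(282/34, 23/7) = 8.294 servings → $2.90.
spinach + peanut butter with both tight: 1.662 servings and 2.573 servings → $2.40.
So the least-cost plan costs $2.40.

$2.40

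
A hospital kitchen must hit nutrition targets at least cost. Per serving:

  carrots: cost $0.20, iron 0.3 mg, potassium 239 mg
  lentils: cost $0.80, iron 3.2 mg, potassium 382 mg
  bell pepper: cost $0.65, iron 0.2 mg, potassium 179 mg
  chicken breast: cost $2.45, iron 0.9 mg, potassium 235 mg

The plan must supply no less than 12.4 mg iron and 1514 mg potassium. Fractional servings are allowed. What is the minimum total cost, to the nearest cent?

For a min-cost LP with two ≥-constraints, a basic feasible solution has at most two positive variables.
carrots only: max(12.4/0.3, 1514/239) = 41.33 servings → $8.27.
lentils only: max(12.4/3.2, 1514/382) = 3.963 servings → $3.17.
bell pepper only: max(12.4/0.2, 1514/179) = 62 servings → $40.30.
chicken breast only: max(12.4/0.9, 1514/235) = 13.78 servings → $33.76.
carrots + lentils with both tight: 0.1661 servings and 3.859 servings → $3.12.
carrots + bell pepper with both targets exact would need a negative amount; discard.
carrots + chicken breast with both targets exact would need a negative amount; discard.
lentils + bell pepper with both tight: 3.861 servings and 0.2176 servings → $3.23.
lentils + chicken breast with both tight: 3.801 servings and 0.2646 servings → $3.69.
bell pepper + chicken breast with both targets exact would need a negative amount; discard.
The minimum over all feasible corners is $3.12.

$3.12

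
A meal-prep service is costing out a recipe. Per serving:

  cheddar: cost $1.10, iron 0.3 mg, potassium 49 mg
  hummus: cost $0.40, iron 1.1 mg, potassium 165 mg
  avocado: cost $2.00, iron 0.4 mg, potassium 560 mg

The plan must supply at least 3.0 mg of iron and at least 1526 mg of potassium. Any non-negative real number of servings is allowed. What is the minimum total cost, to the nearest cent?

The cheapest plan sits at a corner of the feasible region — with two constraints it uses at most two foods.
cheddar only: max(3.0/0.3, 1526/49) = 31.14 servings → $34.26.
hummus only: max(3.0/1.1, 1526/165) = 9.248 servings → $3.70.
avocado only: max(3.0/0.4, 1526/560) = 7.5 servings → $15.00.
cheddar + hummus: intersection lies outside the first quadrant.
cheddar + avocado with both tight: 7.208 servings and 2.094 servings → $12.12.
hummus + avocado with both tight: 1.945 servings and 2.152 servings → $5.08.
So the least-cost plan costs $3.70.

$3.70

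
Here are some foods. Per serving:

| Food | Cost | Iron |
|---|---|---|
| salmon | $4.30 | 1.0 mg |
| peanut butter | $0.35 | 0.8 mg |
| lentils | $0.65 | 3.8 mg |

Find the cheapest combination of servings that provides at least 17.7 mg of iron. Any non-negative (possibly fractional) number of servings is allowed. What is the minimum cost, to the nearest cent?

$3.03

Cost per mg of iron: lentils $0.1711, peanut butter $0.4375, salmon $4.3000.
With no serving limits, use only lentils: 17.7 mg / 3.8 mg = 4.658 servings × $0.65 = $3.03.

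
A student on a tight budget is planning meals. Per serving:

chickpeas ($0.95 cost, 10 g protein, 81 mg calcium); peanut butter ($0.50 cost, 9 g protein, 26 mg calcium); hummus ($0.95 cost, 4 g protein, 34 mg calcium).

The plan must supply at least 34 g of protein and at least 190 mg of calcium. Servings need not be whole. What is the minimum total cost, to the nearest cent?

An LP optimum is at a vertex; with two nutrient constraints at most two foods are used. Check each candidate.
chickpeas only: max(34/10, 190/81) = 3.4 servings → $3.23.
peanut butter only: max(34/9, 190/26) = 7.308 servings → $3.65.
hummus only: max(34/4, 190/34) = 8.5 servings → $8.07.
chickpeas + peanut butter with both tight: 1.761 servings and 1.821 servings → $2.58.
chickpeas + hummus with both targets exact would need a negative amount; discard.
peanut butter + hummus with both tight: 1.96 servings and 4.089 servings → $4.86.
Cheapest feasible corner: $2.58.

$2.58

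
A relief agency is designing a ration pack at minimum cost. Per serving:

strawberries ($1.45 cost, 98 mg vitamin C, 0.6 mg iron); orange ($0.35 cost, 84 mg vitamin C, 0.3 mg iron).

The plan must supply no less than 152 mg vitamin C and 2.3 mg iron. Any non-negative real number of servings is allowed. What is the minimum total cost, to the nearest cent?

$2.68

For a min-cost LP with two ≥-constraints, a basic feasible solution has at most two positive variables.
strawberries only: max(152/98, 2.3/0.6) = 3.833 servings → $5.56.
orange only: max(152/84, 2.3/0.3) = 7.667 servings → $2.68.
strawberries + orange with both targets exact would need a negative amount; discard.
The minimum over all feasible corners is $2.68.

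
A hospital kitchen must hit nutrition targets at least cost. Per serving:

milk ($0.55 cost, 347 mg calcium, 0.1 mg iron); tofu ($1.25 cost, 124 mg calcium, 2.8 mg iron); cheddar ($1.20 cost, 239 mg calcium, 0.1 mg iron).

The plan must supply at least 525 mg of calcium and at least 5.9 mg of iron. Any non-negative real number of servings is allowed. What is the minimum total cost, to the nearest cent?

With two linear requirements the optimum uses one or two foods; enumerate the corners.
milk only: max(525/347, 5.9/0.1) = 59 servings → $32.45.
tofu only: max(525/124, 5.9/2.8) = 4.234 servings → $5.29.
cheddar only: max(525/239, 5.9/0.1) = 59 servings → $70.80.
milk + tofu with both tight: 0.7698 servings and 2.08 servings → $3.02.
milk + cheddar: the both-tight solution has a negative serving — not a feasible corner.
tofu + cheddar with both tight: 2.067 servings and 1.124 servings → $3.93.
The minimum over all feasible corners is $3.02.

$3.02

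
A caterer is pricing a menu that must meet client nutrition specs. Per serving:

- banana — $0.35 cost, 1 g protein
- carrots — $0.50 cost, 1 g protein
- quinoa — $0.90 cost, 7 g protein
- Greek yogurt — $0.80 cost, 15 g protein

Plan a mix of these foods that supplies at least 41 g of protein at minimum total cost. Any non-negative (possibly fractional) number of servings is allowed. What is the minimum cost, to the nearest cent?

$2.19

Cost per g of protein: Greek yogurt $0.0533, quinoa $0.1286, banana $0.3500, carrots $0.5000.
With no serving limits, use only Greek yogurt: 41 g / 15 g = 2.733 servings × $0.80 = $2.19.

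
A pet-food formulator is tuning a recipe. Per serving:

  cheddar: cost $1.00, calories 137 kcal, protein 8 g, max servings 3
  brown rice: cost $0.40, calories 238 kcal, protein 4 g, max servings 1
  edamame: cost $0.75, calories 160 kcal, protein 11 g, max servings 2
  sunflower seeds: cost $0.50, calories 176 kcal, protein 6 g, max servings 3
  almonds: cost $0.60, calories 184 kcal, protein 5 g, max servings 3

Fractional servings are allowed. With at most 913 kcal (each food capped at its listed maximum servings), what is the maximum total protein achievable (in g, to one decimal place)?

52.2 g

Protein per kcal: edamame 0.06875, cheddar 0.05839, sunflower seeds 0.03409, almonds 0.02717, brown rice 0.01681.
Take 2 servings of edamame: uses 320 kcal, +22.0 g protein (running total 22.0 g).
Take 3 servings of cheddar: uses 411 kcal, +24.0 g protein (running total 46.0 g).
Take 1.034 servings of sunflower seeds: uses 182 kcal, +6.2 g protein (running total 52.2 g).
Filling greedily by protein-per-kcal is optimal for one linear limit, giving 52.2 g.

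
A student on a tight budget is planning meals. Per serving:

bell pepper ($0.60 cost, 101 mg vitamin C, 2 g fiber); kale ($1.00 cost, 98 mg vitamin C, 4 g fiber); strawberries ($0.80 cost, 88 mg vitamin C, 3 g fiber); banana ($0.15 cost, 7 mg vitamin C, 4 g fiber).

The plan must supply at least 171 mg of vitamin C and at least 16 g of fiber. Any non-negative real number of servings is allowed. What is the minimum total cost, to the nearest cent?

Minimising a linear cost over {vitamin C ≥ 171, fiber ≥ 16, servings ≥ 0} — the optimum is at a vertex, using one or two foods.
bell pepper only: max(171/101, 16/2) = 8 servings → $4.80.
kale only: max(171/98, 16/4) = 4 servings → $4.00.
strawberries only: max(171/88, 16/3) = 5.333 servings → $4.27.
banana only: max(171/7, 16/4) = 24.43 servings → $3.66.
bell pepper + kale with both targets exact would need a negative amount; discard.
bell pepper + strawberries: intersection lies outside the first quadrant.
bell pepper + banana with both tight: 1.467 servings and 3.267 servings → $1.37.
kale + strawberries: the both-tight solution has a negative serving — not a feasible corner.
kale + banana with both tight: 1.571 servings and 2.429 servings → $1.94.
strawberries + banana with both tight: 1.728 servings and 2.704 servings → $1.79.
Cheapest feasible corner: $1.37.

$1.37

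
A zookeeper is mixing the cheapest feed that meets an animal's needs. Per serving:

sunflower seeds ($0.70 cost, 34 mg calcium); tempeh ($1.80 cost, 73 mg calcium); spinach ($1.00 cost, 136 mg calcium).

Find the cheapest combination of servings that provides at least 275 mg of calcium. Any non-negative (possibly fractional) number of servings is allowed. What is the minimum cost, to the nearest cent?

Cost per mg of calcium: spinach $0.0074, sunflower seeds $0.0206, tempeh $0.0247.
With no serving limits, use only spinach: 275 mg / 136 mg = 2.022 servings × $1.00 = $2.02.

$2.02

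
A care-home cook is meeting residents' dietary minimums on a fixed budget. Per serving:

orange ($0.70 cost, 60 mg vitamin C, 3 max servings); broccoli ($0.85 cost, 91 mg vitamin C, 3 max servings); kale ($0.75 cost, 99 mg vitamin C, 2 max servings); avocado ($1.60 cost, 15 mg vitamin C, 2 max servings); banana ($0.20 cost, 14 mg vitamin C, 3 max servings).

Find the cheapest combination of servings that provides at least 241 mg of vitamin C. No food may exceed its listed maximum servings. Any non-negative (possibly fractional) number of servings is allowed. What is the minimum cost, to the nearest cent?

Cost per mg of vitamin C: kale $0.0076, broccoli $0.0093, orange $0.0117, banana $0.0143, avocado $0.1067.
Take 2 servings of kale: +198.0 mg vitamin C for $1.50 (total $1.50, still need 43.0 mg).
Take 0.4725 servings of broccoli: +43.0 mg vitamin C for $0.40 (total $1.90, still need 0.0 mg).
Greedy by cheapest-per-mg is optimal for a single linear constraint, so the minimum cost is $1.90.

$1.90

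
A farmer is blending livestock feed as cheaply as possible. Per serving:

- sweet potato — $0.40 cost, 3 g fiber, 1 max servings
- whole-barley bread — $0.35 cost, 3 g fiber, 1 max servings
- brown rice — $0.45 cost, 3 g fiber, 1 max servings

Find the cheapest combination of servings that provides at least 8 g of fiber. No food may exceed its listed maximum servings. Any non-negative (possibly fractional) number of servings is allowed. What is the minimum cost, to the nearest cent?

$1.05

Cost per g of fiber: whole-barley bread $0.1167, sweet potato $0.1333, brown rice $0.1500.
Take 1 serving of whole-barley bread: +3.0 g fiber for $0.35 (total $0.35, still need 5.0 g).
Take 1 serving of sweet potato: +3.0 g fiber for $0.40 (total $0.75, still need 2.0 g).
Take 0.6667 servings of brown rice: +2.0 g fiber for $0.30 (total $1.05, still need 0.0 g).
Greedy by cheapest-per-g is optimal for a single linear constraint, so the minimum cost is $1.05.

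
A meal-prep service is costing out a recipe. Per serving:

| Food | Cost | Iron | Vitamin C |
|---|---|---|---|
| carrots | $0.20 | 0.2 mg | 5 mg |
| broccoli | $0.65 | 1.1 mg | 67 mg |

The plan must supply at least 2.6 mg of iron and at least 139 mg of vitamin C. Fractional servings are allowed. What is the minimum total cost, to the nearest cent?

$1.54

This is a tiny linear program; its minimum lies at a vertex of the feasible set. List the vertices and price them.
carrots only: max(2.6/0.2, 139/5) = 27.8 servings → $5.56.
broccoli only: max(2.6/1.1, 139/67) = 2.364 servings → $1.54.
carrots + broccoli with both tight: 2.696 servings and 1.873 servings → $1.76.
The minimum over all feasible corners is $1.54.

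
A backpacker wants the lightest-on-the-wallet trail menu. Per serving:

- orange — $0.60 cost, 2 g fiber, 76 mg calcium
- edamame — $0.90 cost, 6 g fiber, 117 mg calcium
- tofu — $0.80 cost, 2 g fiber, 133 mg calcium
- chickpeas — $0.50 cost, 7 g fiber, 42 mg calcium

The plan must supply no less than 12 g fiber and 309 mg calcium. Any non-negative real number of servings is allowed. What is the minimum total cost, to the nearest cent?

$2.14

At the optimum either one food covers both requirements or two foods hit both targets exactly; no other combination can be cheaper.
orange only: max(12/2, 309/76) = 6 servings → $3.60.
edamame only: max(12/6, 309/117) = 2.641 servings → $2.38.
tofu only: max(12/2, 309/133) = 6 servings → $4.80.
chickpeas only: max(12/7, 309/42) = 7.357 servings → $3.68.
orange + edamame with both tight: 2.027 servings and 1.324 servings → $2.41.
orange + tofu: the both-tight solution has a negative serving — not a feasible corner.
orange + chickpeas with both tight: 3.703 servings and 0.6562 servings → $2.55.
edamame + tofu with both tight: 1.734 servings and 0.7979 servings → $2.20.
edamame + chickpeas: intersection lies outside the first quadrant.
tofu + chickpeas with both tight: 1.959 servings and 1.155 servings → $2.14.
The minimum over all feasible corners is $2.14.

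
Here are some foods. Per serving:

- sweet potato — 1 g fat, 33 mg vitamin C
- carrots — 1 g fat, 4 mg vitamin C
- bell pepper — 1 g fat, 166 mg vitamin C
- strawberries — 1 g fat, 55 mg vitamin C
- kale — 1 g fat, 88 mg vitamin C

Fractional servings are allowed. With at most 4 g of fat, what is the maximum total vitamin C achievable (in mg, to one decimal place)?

Vitamin C per g fat: bell pepper 166, kale 88, strawberries 55, sweet potato 33, carrots 4.
With no serving limits, spend the whole fat allowance on bell pepper: 4 g / 1 g × 166 mg = 664.0 mg.

664.0 mg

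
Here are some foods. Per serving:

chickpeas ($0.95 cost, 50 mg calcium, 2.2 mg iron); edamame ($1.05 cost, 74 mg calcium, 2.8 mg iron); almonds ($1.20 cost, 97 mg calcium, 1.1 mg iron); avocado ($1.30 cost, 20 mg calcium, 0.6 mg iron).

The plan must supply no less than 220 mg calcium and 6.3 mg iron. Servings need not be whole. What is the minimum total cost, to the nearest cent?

$2.98

An LP optimum is at a vertex; with two nutrient constraints at most two foods are used. Check each candidate.
chickpeas only: max(220/50, 6.3/2.2) = 4.4 servings → $4.18.
edamame only: max(220/74, 6.3/2.8) = 2.973 servings → $3.12.
almonds only: max(220/97, 6.3/1.1) = 5.727 servings → $6.87.
avocado only: max(220/20, 6.3/0.6) = 11 servings → $14.30.
chickpeas + edamame with both targets exact would need a negative amount; discard.
chickpeas + almonds with both tight: 2.33 servings and 1.067 servings → $3.49.
chickpeas + avocado: intersection lies outside the first quadrant.
edamame + almonds with both tight: 1.941 servings and 0.7876 servings → $2.98.
edamame + avocado: intersection lies outside the first quadrant.
almonds + avocado with both tight: 0.1657 servings and 10.2 servings → $13.45.
So the least-cost plan costs $2.98.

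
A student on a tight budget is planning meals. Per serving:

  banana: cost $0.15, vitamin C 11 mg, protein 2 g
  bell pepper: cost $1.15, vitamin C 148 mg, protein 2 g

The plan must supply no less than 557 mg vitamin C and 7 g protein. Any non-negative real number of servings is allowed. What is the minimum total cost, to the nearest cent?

With two linear requirements the optimum uses one or two foods; enumerate the corners.
banana only: max(557/11, 7/2) = 50.64 servings → $7.60.
bell pepper only: max(557/148, 7/2) = 3.764 servings → $4.33.
banana + bell pepper with both targets exact would need a negative amount; discard.
So the least-cost plan costs $4.33.

$4.33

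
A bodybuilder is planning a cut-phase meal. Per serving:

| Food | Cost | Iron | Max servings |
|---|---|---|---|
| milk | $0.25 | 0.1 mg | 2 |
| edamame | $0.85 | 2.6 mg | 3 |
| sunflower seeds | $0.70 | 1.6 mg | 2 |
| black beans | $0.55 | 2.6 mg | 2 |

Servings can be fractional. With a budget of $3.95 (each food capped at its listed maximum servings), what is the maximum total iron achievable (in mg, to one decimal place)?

13.7 mg

Iron per dollar: black beans 4.727, edamame 3.059, sunflower seeds 2.286, milk 0.4.
Take 2 servings of black beans: spends $1.10, +5.2 mg iron (running total 5.2 mg).
Take 3 servings of edamame: spends $2.55, +7.8 mg iron (running total 13.0 mg).
Take 0.4286 servings of sunflower seeds: spends $0.30, +0.7 mg iron (running total 13.7 mg).
Filling greedily by iron-per-dollar is optimal for one linear limit, giving 13.7 mg.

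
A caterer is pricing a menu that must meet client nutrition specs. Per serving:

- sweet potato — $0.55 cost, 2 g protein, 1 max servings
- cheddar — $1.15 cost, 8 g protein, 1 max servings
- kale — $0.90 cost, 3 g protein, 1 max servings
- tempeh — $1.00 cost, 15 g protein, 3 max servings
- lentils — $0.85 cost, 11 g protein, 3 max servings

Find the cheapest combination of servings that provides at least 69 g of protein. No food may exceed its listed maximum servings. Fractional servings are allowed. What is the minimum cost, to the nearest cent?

$4.85

Cost per g of protein: tempeh $0.0667, lentils $0.0773, cheddar $0.1437, sweet potato $0.2750, kale $0.3000.
Take 3 servings of tempeh: +45.0 g protein for $3.00 (total $3.00, still need 24.0 g).
Take 2.182 servings of lentils: +24.0 g protein for $1.85 (total $4.85, still need 0.0 g).
Filling from the cheapest source first is optimal under one linear minimum: $4.85.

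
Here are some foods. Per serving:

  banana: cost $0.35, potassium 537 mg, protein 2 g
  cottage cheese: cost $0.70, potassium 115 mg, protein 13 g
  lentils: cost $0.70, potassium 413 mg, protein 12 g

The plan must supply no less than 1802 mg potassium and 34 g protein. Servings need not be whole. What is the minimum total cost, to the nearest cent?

banana only: max(1802/537, 34/2) = 17 servings → $5.95.
cottage cheese only: max(1802/115, 34/13) = 15.67 servings → $10.97.
lentils only: max(1802/413, 34/12) = 4.363 servings → $3.05.
banana + cottage cheese with both tight: 2.891 servings and 2.171 servings → $2.53.
banana + lentils with both tight: 1.35 servings and 2.608 servings → $2.30.
cottage cheese + lentils with both targets exact would need a negative amount; discard.
The minimum over all feasible corners is $2.30.

$2.30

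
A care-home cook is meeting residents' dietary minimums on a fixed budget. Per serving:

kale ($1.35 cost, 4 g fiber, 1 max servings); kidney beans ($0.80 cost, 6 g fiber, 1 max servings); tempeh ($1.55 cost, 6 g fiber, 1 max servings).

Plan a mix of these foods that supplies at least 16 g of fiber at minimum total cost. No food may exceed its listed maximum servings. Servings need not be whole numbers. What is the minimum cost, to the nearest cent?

$3.70

Cost per g of fiber: kidney beans $0.1333, tempeh $0.2583, kale $0.3375.
Take 1 serving of kidney beans: +6.0 g fiber for $0.80 (total $0.80, still need 10.0 g).
Take 1 serving of tempeh: +6.0 g fiber for $1.55 (total $2.35, still need 4.0 g).
Take 1 serving of kale: +4.0 g fiber for $1.35 (total $3.70, still need 0.0 g).
Greedy by cheapest-per-g is optimal for a single linear constraint, so the minimum cost is $3.70.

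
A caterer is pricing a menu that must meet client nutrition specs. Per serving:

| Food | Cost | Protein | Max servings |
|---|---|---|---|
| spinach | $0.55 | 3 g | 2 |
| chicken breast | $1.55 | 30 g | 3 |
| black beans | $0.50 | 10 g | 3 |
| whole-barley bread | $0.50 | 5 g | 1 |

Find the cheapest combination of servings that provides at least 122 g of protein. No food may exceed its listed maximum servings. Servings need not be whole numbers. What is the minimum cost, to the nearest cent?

$6.35

Cost per g of protein: black beans $0.0500, chicken breast $0.0517, whole-barley bread $0.1000, spinach $0.1833.
Take 3 servings of black beans: +30.0 g protein for $1.50 (total $1.50, still need 92.0 g).
Take 3 servings of chicken breast: +90.0 g protein for $4.65 (total $6.15, still need 2.0 g).
Take 0.4 servings of whole-barley bread: +2.0 g protein for $0.20 (total $6.35, still need 0.0 g).
Greedy by cheapest-per-g is optimal for a single linear constraint, so the minimum cost is $6.35.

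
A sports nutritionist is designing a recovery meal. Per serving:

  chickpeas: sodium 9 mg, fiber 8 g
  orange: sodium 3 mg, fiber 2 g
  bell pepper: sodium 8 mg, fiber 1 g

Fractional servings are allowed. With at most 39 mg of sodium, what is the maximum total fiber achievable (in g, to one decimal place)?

Fiber per mg sodium: chickpeas 0.8889, orange 0.6667, bell pepper 0.125.
With no serving limits, spend the whole sodium allowance on chickpeas: 39 mg / 9 mg × 8 g = 34.7 g.

34.7 g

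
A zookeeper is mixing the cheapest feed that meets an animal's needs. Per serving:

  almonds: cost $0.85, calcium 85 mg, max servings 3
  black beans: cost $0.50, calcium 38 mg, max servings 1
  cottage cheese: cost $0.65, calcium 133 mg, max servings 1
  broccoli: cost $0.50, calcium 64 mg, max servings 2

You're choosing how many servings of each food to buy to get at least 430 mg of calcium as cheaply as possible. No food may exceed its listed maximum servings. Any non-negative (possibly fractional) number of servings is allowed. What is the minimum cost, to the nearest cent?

Cost per mg of calcium: cottage cheese $0.0049, broccoli $0.0078, almonds $0.0100, black beans $0.0132.
Take 1 serving of cottage cheese: +133.0 mg calcium for $0.65 (total $0.65, still need 297.0 mg).
Take 2 servings of broccoli: +128.0 mg calcium for $1.00 (total $1.65, still need 169.0 mg).
Take 1.988 servings of almonds: +169.0 mg calcium for $1.69 (total $3.34, still need 0.0 mg).
Filling from the cheapest source first is optimal under one linear minimum: $3.34.

$3.34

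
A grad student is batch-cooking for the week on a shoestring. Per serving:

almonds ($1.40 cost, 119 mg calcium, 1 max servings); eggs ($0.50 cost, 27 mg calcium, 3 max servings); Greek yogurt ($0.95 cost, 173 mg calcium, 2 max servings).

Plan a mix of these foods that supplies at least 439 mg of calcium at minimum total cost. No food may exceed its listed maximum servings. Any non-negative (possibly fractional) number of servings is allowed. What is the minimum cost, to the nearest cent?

$2.99

Cost per mg of calcium: Greek yogurt $0.0055, almonds $0.0118, eggs $0.0185.
Take 2 servings of Greek yogurt: +346.0 mg calcium for $1.90 (total $1.90, still need 93.0 mg).
Take 0.7815 servings of almonds: +93.0 mg calcium for $1.09 (total $2.99, still need 0.0 mg).
Filling from the cheapest source first is optimal under one linear minimum: $2.99.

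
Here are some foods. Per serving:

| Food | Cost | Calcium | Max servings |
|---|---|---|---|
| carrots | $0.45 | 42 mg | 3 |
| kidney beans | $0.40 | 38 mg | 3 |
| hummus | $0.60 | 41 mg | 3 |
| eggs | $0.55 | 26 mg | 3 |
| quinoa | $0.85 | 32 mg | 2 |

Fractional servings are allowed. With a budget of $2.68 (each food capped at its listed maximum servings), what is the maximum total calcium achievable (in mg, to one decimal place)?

Calcium per dollar: kidney beans 95, carrots 93.33, hummus 68.33, eggs 47.27, quinoa 37.65.
Take 3 servings of kidney beans: spends $1.20, +114.0 mg calcium (running total 114.0 mg).
Take 3 servings of carrots: spends $1.35, +126.0 mg calcium (running total 240.0 mg).
Take 0.2167 servings of hummus: spends $0.13, +8.9 mg calcium (running total 248.9 mg).
Greedy by best ratio exhausts the cost allowance optimally: 248.9 mg.

248.9 mg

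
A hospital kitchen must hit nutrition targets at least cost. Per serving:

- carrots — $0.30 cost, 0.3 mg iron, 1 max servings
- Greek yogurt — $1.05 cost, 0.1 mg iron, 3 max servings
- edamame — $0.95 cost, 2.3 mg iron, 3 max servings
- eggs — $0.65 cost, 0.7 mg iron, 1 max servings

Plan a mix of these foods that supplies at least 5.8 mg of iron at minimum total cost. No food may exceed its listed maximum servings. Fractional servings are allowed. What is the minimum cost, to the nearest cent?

Cost per mg of iron: edamame $0.4130, eggs $0.9286, carrots $1.0000, Greek yogurt $10.5000.
Take 2.522 servings of edamame: +5.8 mg iron for $2.40 (total $2.40, still need 0.0 mg).
Greedy by cheapest-per-mg is optimal for a single linear constraint, so the minimum cost is $2.40.

$2.40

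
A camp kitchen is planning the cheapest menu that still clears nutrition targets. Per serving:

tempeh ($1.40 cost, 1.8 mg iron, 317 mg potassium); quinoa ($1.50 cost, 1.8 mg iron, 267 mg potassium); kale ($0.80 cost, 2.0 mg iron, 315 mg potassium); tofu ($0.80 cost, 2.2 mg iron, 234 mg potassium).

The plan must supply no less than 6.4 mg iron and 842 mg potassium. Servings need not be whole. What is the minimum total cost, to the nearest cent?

$2.44

At the optimum either one food covers both requirements or two foods hit both targets exactly; no other combination can be cheaper.
tempeh only: max(6.4/1.8, 842/317) = 3.556 servings → $4.98.
quinoa only: max(6.4/1.8, 842/267) = 3.556 servings → $5.33.
kale only: max(6.4/2.0, 842/315) = 3.2 servings → $2.56.
tofu only: max(6.4/2.2, 842/234) = 3.598 servings → $2.88.
tempeh + quinoa with both targets exact would need a negative amount; discard.
tempeh + kale: the both-tight solution has a negative serving — not a feasible corner.
tempeh + tofu with both tight: 1.285 servings and 1.858 servings → $3.28.
quinoa + kale: intersection lies outside the first quadrant.
quinoa + tofu with both tight: 2.135 servings and 1.162 servings → $4.13.
kale + tofu with both tight: 1.577 servings and 1.476 servings → $2.44.
The minimum over all feasible corners is $2.44.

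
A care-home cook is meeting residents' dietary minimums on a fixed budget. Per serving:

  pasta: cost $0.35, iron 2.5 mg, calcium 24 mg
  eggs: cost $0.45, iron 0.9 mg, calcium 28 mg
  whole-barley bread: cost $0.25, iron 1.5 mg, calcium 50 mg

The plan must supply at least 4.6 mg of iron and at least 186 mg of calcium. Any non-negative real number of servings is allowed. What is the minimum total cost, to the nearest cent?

A basic optimal solution has at most two foods positive. Try each food alone and each pair with both targets met exactly.
pasta only: max(4.6/2.5, 186/24) = 7.75 servings → $2.71.
eggs only: max(4.6/0.9, 186/28) = 6.643 servings → $2.99.
whole-barley bread only: max(4.6/1.5, 186/50) = 3.72 servings → $0.93.
pasta + eggs: the both-tight solution has a negative serving — not a feasible corner.
pasta + whole-barley bread: the both-tight solution has a negative serving — not a feasible corner.
eggs + whole-barley bread: the both-tight solution has a negative serving — not a feasible corner.
So the least-cost plan costs $0.93.

$0.93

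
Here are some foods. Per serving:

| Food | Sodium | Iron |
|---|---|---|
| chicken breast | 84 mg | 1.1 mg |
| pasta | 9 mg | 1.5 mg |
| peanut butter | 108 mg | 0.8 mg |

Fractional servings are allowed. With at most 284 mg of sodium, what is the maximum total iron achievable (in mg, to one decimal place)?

47.3 mg

Iron per mg sodium: pasta 0.1667, chicken breast 0.0131, peanut butter 0.007407.
With no serving limits, spend the whole sodium allowance on pasta: 284 mg / 9 mg × 1.5 mg = 47.3 mg.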